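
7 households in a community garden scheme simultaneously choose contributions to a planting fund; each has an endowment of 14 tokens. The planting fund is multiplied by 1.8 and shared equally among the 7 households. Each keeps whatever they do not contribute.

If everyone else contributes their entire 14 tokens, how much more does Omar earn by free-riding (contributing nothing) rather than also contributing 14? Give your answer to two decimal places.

10.40 tokens

Switching from a contribution of 14 to 0 lets Omar keep an extra 14 tokens, but lowers the planting fund by 14, which costs Omar their own share of that drop: 1.8/7 × 14 = 3.60.
Net gain = 14 − 3.60 = 10.40. The private return per contributed unit (0.2571) is below 1, so free-riding is indeed the best response regardless of what the others do.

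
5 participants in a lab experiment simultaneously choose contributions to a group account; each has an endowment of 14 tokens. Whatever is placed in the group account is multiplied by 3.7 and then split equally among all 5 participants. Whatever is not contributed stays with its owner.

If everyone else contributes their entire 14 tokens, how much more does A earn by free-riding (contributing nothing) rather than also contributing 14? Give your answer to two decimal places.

3.64 tokens

Switching from a contribution of 14 to 0 lets A keep an extra 14 tokens, but lowers the group account by 14, which costs A their own share of that drop: 3.7/5 × 14 = 10.36.
Net gain = 14 − 10.36 = 3.64. The private return per contributed unit (0.7400) is below 1, so free-riding is indeed the best response regardless of what the others do.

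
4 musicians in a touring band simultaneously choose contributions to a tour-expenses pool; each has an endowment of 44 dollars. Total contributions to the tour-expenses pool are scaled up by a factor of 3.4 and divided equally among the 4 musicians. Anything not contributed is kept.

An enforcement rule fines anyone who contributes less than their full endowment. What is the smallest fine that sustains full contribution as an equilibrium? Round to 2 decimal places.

Given the others contribute fully, the best deviation is to contribute 0 (any partial contribution still incurs the fine and gives up units whose private return 0.8500 is below 1).
Deviating from 44 to 0 saves 44 dollars but forfeits the deviator's share of the drop in the tour-expenses pool: 3.4/4 × 44 = 37.40.
So the deviation gain is 44 − 37.40 = 6.60, and the fine must be at least 6.60 dollars to wipe it out.

6.60 dollars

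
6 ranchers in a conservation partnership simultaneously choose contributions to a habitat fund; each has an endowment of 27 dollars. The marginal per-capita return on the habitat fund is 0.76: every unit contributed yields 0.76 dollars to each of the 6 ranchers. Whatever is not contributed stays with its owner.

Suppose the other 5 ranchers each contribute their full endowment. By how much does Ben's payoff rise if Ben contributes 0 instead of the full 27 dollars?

6.48 dollars

Switching from a contribution of 27 to 0 lets Ben keep an extra 27 dollars, but lowers the habitat fund by 27, which costs Ben their own share of that drop: 0.76 × 27 = 20.52.
Net gain = 27 − 20.52 = 6.48. The private return per contributed unit (0.76) is below 1, so free-riding is indeed the best response regardless of what the others do.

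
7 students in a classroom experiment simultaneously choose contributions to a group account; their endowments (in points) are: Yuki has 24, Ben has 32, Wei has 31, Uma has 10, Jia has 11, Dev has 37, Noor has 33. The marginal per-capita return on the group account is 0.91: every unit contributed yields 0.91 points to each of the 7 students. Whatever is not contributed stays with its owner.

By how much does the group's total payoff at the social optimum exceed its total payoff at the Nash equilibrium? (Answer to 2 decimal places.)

955.86 points

The private return per contributed unit is 0.91 < 1 for everyone, so the Nash equilibrium is zero contribution and the group total is Σ E_j = 24 + 32 + 31 + 10 + 11 + 37 + 33 = 178.
Each contributed unit returns 6.370 to the group, so the social optimum is full contribution by everyone: group total = 6.370 × 178 = 1133.86.
Efficiency loss = (6.370 − 1) × 178 = 955.86.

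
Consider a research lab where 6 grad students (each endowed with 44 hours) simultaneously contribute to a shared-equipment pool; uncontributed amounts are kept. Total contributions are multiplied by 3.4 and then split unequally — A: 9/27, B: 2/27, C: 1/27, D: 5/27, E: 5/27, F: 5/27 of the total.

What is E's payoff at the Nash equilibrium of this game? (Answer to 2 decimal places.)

71.70 hours

A player with share s gets back 3.4·s per unit contributed, so full contribution is dominant for anyone with s > 1/3.4 = 0.2941 and zero contribution is dominant for anyone below.
The only share above 0.2941 is A's 9/27, contributing 44; the remaining 5 contribute 0. Total contributed: 44.
E keeps 44 and receives 3.4 × 44 × 5/27 = 27.70 from the shared-equipment pool, for a payoff of 71.70.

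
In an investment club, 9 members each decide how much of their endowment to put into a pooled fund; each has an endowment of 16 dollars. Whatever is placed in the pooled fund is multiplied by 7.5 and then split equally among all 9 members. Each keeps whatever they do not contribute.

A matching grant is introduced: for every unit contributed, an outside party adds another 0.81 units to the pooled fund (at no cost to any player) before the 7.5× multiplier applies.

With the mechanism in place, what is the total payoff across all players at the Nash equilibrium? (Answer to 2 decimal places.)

With the mechanism, a contributed unit returns 7.5 × 1.81 / 9 = 1.5083 per unit of net cost to the contributor — now above 1 — so contributing fully is weakly dominant for every player.
So the Nash equilibrium is full contribution by all 9; the group earns 7.5 × 1.81 × 144 = 1954.80.

1954.80 dollars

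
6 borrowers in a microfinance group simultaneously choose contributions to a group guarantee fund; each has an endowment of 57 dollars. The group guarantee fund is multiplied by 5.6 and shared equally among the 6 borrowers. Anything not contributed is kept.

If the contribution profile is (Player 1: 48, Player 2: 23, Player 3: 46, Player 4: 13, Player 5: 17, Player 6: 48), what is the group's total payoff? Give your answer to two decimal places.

1239.00 dollars

Total contributed: 48 + 23 + 46 + 13 + 17 + 48 = 195; total kept: 6 × 57 − 195 = 147.
The group guarantee fund pays out 5.6 × 195 = 1092.00 in aggregate.
Group total = 147 + 1092.00 = 1239.00.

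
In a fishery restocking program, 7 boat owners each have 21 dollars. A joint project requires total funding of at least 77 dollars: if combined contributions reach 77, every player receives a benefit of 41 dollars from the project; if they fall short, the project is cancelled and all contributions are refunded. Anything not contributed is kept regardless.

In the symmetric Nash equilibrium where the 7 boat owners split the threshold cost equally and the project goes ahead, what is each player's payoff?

51 dollars

Equal share of the threshold: 77/7 = 11.
At this profile no one gains by cutting their contribution: any cut drops the total below 77, the project is cancelled, contributions are refunded, and the deviator ends with 21, which is less than 21 − 11 + 41 = 51. Contributing more than 11 just wastes the excess. So contributing exactly 11 is a best response.
Each player's payoff: 21 − 11 + 41 = 51.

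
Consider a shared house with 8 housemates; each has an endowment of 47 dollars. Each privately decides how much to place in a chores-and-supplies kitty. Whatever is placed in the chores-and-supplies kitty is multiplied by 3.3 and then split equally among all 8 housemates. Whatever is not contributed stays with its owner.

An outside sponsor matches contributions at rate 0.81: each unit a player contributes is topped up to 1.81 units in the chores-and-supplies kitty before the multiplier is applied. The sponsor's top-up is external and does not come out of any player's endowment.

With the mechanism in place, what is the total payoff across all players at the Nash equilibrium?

376.00 dollars

The effective private return is 3.3 × 1.81 / 8 = 0.7466, which is still under 1, so the mechanism doesn't change anyone's dominant strategy: zero contribution.
At the Nash equilibrium no one contributes; group total payoff = 8 × 47 = 376.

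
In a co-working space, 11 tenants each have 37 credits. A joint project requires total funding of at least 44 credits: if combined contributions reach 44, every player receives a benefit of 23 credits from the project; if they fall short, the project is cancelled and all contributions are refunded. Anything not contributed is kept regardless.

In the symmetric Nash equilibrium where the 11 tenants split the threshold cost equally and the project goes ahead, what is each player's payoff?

Equal share of the threshold: 44/11 = 4.
At this profile no one gains by cutting their contribution: any cut drops the total below 44, the project is cancelled, contributions are refunded, and the deviator ends with 37, which is less than 37 − 4 + 23 = 56. Contributing more than 4 just wastes the excess. So contributing exactly 4 is a best response.
Each player's payoff: 37 − 4 + 23 = 56.

56 credits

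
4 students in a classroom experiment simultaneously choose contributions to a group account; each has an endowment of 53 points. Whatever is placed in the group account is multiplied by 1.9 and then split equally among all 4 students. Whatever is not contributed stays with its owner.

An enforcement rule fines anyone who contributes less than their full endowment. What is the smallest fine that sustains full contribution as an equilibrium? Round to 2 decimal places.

Given the others contribute fully, the best deviation is to contribute 0 (any partial contribution still incurs the fine and gives up units whose private return 0.4750 is below 1).
Deviating from 53 to 0 saves 53 points but forfeits the deviator's share of the drop in the group account: 1.9/4 × 53 = 25.17.
So the deviation gain is 53 − 25.17 = 27.83, and the fine must be at least 27.83 points to wipe it out.

27.83 points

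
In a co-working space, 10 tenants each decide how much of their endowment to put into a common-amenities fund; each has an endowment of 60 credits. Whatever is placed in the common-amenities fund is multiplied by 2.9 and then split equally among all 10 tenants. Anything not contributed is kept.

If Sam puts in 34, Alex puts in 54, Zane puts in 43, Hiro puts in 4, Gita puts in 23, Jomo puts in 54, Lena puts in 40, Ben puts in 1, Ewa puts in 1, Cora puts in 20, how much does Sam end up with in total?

Total contributed: 34 + 54 + 43 + 4 + 23 + 54 + 40 + 1 + 1 + 20 = 274.
Each receives 2.9 × 274 / 10 = 79.46 from the common-amenities fund.
Sam keeps 60 − 34 = 26, so Sam's payoff is 26 + 79.46 = 105.46.

105.46 credits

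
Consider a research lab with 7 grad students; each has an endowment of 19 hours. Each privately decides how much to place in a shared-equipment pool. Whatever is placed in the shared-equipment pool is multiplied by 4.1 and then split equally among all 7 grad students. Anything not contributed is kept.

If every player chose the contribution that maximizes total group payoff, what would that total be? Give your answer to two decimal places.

Each contributed unit returns 4.100 to the group as a whole (0.5857 to each of 7 players), which exceeds 1, so the social optimum is full contribution: group total = 4.100 × 133 = 545.30.

545.30 hours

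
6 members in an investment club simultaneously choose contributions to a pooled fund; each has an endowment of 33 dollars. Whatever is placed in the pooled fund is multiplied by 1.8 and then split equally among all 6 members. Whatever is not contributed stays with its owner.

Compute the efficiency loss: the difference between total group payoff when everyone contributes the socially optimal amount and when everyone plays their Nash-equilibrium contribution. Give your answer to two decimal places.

Each contributed unit returns 1.8/6 = 0.3000 to its contributor — below 1 — so contributing 0 is dominant for every player. At the Nash equilibrium everyone keeps their 33, and the group total is 6 × 33 = 198.
Each contributed unit returns 1.800 to the group as a whole (0.3000 to each of 6 players), which exceeds 1, so the social optimum is full contribution: group total = 1.800 × 198 = 356.40.
Efficiency loss = 356.40 − 198 = 158.40.

158.40 dollars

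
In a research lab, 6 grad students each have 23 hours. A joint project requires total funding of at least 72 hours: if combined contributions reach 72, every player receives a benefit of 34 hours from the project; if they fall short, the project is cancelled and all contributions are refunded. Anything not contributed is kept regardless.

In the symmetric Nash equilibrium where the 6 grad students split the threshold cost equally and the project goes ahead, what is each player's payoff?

Equal share of the threshold: 72/6 = 12.
At this profile no one gains by cutting their contribution: any cut drops the total below 72, the project is cancelled, contributions are refunded, and the deviator ends with 23, which is less than 23 − 12 + 34 = 45. Contributing more than 12 just wastes the excess. So contributing exactly 12 is a best response.
Each player's payoff: 23 − 12 + 34 = 45.

45 hours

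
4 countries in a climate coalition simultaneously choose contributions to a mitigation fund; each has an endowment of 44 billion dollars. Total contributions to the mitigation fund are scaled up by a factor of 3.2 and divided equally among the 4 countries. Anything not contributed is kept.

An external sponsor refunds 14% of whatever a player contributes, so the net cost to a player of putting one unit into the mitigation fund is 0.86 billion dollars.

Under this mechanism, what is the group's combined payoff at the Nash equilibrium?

176.00 billion dollars

Even with the mechanism, each unit contributed returns only (3.2/4) / 0.86 = 0.9302 per unit of net cost, so contributing nothing is still dominant.
Everyone keeps their endowment and the group total is 4 × 44 = 176.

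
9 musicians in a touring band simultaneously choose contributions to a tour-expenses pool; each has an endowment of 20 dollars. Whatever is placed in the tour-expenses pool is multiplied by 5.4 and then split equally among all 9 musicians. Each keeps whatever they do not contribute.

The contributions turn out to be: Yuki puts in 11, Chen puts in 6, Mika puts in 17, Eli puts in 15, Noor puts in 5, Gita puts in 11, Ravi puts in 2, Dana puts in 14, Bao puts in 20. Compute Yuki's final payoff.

Total contributed: 11 + 6 + 17 + 15 + 5 + 11 + 2 + 14 + 20 = 101.
Each receives 5.4 × 101 / 9 = 60.60 from the tour-expenses pool.
Yuki keeps 20 − 11 = 9, so Yuki's payoff is 9 + 60.60 = 69.60.

69.60 dollars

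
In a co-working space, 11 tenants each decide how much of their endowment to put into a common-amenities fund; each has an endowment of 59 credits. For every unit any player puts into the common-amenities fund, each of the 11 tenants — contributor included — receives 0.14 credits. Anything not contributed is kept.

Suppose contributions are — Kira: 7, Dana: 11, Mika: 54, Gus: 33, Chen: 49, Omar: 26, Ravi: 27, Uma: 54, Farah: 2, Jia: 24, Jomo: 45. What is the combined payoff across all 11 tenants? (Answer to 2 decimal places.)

828.28 credits

Total contributed: 7 + 11 + 54 + 33 + 49 + 26 + 27 + 54 + 2 + 24 + 45 = 332; total kept: 11 × 59 − 332 = 317.
The common-amenities fund pays out 0.14 × 11 × 332 = 511.28 in aggregate.
Group total = 317 + 511.28 = 828.28.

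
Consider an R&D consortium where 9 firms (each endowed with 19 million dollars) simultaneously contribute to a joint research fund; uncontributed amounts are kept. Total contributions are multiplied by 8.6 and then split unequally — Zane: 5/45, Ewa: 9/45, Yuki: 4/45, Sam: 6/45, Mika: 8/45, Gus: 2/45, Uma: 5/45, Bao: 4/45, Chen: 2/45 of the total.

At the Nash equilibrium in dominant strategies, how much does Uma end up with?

Each unit j contributes comes back to j as 8.6 × (j's share), so j prefers to contribute only if that share exceeds 1/8.6 = 0.1163; otherwise keeping the unit dominates.
Ewa, Sam and Mika clear that bar, contributing 19 each; the remaining 6 contribute 0. Total contributed: 57.
Uma keeps 19 and receives 8.6 × 57 × 5/45 = 54.47 from the joint research fund, for a payoff of 73.47.

73.47 million dollars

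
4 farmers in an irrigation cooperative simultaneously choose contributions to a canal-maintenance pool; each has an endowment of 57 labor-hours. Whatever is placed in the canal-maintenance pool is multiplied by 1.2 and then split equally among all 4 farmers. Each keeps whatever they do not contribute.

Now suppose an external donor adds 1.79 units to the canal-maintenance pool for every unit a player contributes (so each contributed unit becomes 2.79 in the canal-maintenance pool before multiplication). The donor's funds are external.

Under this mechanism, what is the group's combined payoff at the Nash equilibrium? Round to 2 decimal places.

Even with the mechanism, each unit contributed returns only 1.2 × 2.79 / 4 = 0.8370 per unit of net cost, so contributing nothing is still dominant.
Everyone keeps their endowment and the group total is 4 × 57 = 228.

228.00 labor-hours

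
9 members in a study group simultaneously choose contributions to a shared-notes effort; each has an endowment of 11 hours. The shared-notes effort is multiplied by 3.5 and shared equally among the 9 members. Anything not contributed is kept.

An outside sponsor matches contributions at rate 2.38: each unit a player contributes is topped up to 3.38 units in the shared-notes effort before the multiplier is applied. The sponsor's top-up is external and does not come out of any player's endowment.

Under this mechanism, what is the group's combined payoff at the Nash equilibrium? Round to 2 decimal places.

1171.17 hours

With the mechanism, a contributed unit returns 3.5 × 3.38 / 9 = 1.3144 per unit of net cost to the contributor — now above 1 — so contributing fully is weakly dominant for every player.
So the Nash equilibrium is full contribution by all 9; the group earns 3.5 × 3.38 × 99 = 1171.17.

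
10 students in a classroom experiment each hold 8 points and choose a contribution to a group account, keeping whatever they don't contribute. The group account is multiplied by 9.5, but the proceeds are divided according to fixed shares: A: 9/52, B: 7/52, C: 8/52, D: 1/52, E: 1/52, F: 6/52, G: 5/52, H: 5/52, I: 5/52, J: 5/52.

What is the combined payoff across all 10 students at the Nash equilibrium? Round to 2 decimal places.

For player j, contributing a unit is worthwhile iff 9.5 × (j's share) ≥ 1, i.e. iff j's share is at least 0.1053.
A, B, C and F are above the threshold, contributing 8 each; the remaining 6 contribute 0. Total contributed: 32.
The group account pays out 9.5 × 32 = 304.00 in total (split across the unequal shares, but the aggregate is all that matters for the group sum).
The 6 free-riders keep 8 each, adding 48. Group total = 48 + 304.00 = 352.00.

352.00 points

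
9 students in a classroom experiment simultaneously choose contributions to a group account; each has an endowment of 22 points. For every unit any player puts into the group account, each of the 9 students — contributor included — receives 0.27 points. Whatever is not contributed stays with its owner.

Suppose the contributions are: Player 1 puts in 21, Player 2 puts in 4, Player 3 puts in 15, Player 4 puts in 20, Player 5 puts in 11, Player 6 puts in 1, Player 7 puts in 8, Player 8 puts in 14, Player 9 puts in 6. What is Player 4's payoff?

29.00 points

Total contributed: 21 + 4 + 15 + 20 + 11 + 1 + 8 + 14 + 6 = 100.
Each receives 0.27 × 100 = 27.00 from the group account.
Player 4 keeps 22 − 20 = 2, so Player 4's payoff is 2 + 27.00 = 29.00.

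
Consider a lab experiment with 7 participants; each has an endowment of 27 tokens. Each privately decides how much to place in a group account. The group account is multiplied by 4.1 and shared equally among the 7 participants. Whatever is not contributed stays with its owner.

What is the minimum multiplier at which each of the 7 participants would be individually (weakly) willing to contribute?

7

A contributed unit returns (multiplier)/7 to its contributor.
This reaches 1 exactly when the multiplier is 7.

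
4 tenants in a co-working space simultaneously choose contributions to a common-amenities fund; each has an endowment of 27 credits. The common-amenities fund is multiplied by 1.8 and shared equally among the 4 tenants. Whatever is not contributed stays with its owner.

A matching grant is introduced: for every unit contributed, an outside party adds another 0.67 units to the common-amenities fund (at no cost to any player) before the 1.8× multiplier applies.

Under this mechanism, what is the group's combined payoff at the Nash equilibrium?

108.00 credits

The effective private return is 1.8 × 1.67 / 4 = 0.7515, which is still under 1, so the mechanism doesn't change anyone's dominant strategy: zero contribution.
Everyone keeps their endowment and the group total is 4 × 27 = 108.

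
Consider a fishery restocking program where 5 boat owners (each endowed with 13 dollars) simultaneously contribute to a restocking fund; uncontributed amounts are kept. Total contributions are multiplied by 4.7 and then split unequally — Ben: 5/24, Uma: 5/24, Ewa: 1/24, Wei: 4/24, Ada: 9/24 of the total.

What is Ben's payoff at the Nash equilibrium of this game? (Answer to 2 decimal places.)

For player j, contributing a unit is worthwhile iff 4.7 × (j's share) ≥ 1, i.e. iff j's share is at least 0.2128.
Ada alone (share 9/24) is above the threshold, contributing 13; the remaining 4 contribute 0. Total contributed: 13.
Ben keeps 13 and receives 4.7 × 13 × 5/24 = 12.73 from the restocking fund, for a payoff of 25.73.

25.73 dollars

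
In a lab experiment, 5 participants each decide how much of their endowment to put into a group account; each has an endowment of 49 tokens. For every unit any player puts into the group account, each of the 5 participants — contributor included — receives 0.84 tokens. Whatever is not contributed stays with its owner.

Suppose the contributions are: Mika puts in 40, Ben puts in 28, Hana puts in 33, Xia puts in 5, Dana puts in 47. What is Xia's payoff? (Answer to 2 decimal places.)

Total contributed: 40 + 28 + 33 + 5 + 47 = 153.
Each receives 0.84 × 153 = 128.52 from the group account.
Xia keeps 49 − 5 = 44, so Xia's payoff is 44 + 128.52 = 172.52.

172.52 tokens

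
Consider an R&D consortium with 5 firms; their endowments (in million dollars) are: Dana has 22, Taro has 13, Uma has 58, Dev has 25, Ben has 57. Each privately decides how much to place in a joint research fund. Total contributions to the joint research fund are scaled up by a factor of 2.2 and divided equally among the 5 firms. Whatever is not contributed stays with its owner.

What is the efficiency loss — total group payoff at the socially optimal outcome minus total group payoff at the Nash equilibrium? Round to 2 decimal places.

210.00 million dollars

The private return per contributed unit is 2.2/5 = 0.4400 < 1 for every player regardless of endowment, so the Nash equilibrium is zero contribution and the group total is Σ E_j = 22 + 13 + 58 + 25 + 57 = 175.
Each contributed unit returns 2.200 to the group, so the social optimum is full contribution by everyone: group total = 2.200 × 175 = 385.00.
Efficiency loss = (2.200 − 1) × 175 = 210.00.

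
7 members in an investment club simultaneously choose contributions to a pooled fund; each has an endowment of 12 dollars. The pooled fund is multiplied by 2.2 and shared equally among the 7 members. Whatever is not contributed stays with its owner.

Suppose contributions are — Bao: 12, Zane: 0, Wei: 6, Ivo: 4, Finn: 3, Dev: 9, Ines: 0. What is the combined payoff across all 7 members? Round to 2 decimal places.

Total contributed: 12 + 0 + 6 + 4 + 3 + 9 + 0 = 34; total kept: 7 × 12 − 34 = 50.
The pooled fund pays out 2.2 × 34 = 74.80 in aggregate.
Group total = 50 + 74.80 = 124.80.

124.80 dollars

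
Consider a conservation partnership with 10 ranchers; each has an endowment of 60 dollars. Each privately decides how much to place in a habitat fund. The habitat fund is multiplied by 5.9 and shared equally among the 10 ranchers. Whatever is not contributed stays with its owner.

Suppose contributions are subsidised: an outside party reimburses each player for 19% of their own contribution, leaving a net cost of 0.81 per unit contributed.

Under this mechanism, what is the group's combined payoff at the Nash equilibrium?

With the mechanism, a contributed unit returns (5.9/10) / 0.81 = 0.7284 per unit of net cost — still below 1 — so contributing 0 remains dominant for every player.
At the Nash equilibrium no one contributes; group total payoff = 10 × 60 = 600.

600.00 dollars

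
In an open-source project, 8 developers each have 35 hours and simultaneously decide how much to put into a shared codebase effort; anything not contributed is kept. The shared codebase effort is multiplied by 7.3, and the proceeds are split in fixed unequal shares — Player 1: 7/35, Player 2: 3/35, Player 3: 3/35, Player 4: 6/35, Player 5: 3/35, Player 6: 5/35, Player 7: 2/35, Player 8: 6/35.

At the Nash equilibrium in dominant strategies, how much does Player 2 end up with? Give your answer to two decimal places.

122.60 hours

Each unit j contributes comes back to j as 7.3 × (j's share), so j prefers to contribute only if that share exceeds 1/7.3 = 0.1370; otherwise keeping the unit dominates.
Player 1, Player 4, Player 6 and Player 8 are above the threshold, contributing 35 each; the remaining 4 contribute 0. Total contributed: 140.
Player 2 keeps 35 and receives 7.3 × 140 × 3/35 = 87.60 from the shared codebase effort, for a payoff of 122.60.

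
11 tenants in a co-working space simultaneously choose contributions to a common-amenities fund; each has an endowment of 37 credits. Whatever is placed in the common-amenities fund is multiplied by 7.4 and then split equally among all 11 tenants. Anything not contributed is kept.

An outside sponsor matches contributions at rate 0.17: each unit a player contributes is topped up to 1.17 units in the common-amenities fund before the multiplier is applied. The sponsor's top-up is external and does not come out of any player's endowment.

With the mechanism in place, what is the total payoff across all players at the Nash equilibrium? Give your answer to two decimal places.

With the mechanism, a contributed unit returns 7.4 × 1.17 / 11 = 0.7871 per unit of net cost — still below 1 — so contributing 0 remains dominant for every player.
At the Nash equilibrium no one contributes; group total payoff = 11 × 37 = 407.

407.00 credits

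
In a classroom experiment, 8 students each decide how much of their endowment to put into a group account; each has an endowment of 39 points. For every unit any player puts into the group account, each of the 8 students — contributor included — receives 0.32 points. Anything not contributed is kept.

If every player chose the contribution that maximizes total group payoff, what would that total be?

798.72 points

Each contributed unit returns 2.560 to the group as a whole (0.32 to each of 8 players), which exceeds 1, so the social optimum is full contribution: group total = 2.560 × 312 = 798.72.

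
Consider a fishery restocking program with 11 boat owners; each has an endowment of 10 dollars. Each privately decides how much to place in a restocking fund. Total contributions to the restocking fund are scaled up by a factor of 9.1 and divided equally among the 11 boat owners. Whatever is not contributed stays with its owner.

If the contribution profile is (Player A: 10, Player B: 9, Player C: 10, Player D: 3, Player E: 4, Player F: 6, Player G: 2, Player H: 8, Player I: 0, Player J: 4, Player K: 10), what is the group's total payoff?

Total contributed: 10 + 9 + 10 + 3 + 4 + 6 + 2 + 8 + 0 + 4 + 10 = 66; total kept: 11 × 10 − 66 = 44.
The restocking fund pays out 9.1 × 66 = 600.60 in aggregate.
Group total = 44 + 600.60 = 644.60.

644.60 dollars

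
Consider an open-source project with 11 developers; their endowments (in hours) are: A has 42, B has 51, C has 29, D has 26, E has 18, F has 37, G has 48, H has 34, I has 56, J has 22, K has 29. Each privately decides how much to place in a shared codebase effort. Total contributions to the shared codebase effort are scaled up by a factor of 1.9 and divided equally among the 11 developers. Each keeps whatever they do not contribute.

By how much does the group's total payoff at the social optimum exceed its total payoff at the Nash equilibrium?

The private return per contributed unit is 1.9/11 = 0.1727 < 1 for every player regardless of endowment, so the Nash equilibrium is zero contribution and the group total is Σ E_j = 42 + 51 + 29 + 26 + 18 + 37 + 48 + 34 + 56 + 22 + 29 = 392.
Each contributed unit returns 1.900 to the group, so the social optimum is full contribution by everyone: group total = 1.900 × 392 = 744.80.
Efficiency loss = (1.900 − 1) × 392 = 352.80.

352.80 hours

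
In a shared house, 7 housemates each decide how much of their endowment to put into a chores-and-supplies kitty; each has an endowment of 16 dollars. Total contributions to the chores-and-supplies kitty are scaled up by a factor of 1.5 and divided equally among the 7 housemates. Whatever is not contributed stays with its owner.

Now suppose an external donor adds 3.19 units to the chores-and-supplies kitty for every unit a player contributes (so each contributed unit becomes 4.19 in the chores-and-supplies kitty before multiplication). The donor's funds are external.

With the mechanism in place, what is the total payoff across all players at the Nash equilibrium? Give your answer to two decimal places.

112.00 dollars

With the mechanism, a contributed unit returns 1.5 × 4.19 / 7 = 0.8979 per unit of net cost — still below 1 — so contributing 0 remains dominant for every player.
Everyone keeps their endowment and the group total is 7 × 16 = 112.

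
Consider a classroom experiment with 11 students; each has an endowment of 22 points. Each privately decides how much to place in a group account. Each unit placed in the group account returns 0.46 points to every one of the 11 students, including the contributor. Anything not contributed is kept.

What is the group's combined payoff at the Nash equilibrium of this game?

The private return per contributed unit is 0.46 < 1, so contributing 0 is dominant for every player. At the Nash equilibrium everyone keeps their 22, and the group total is 11 × 22 = 242.

242.00 points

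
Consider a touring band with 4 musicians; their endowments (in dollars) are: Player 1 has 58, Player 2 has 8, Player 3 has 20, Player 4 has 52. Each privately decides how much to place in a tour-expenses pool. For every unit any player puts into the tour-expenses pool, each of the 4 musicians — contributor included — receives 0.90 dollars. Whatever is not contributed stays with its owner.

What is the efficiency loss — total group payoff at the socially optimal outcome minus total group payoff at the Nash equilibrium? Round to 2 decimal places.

358.80 dollars

The private return per contributed unit is 0.90 < 1 for everyone, so the Nash equilibrium is zero contribution and the group total is Σ E_j = 58 + 8 + 20 + 52 = 138.
Each contributed unit returns 3.600 to the group, so the social optimum is full contribution by everyone: group total = 3.600 × 138 = 496.80.
Efficiency loss = (3.600 − 1) × 138 = 358.80.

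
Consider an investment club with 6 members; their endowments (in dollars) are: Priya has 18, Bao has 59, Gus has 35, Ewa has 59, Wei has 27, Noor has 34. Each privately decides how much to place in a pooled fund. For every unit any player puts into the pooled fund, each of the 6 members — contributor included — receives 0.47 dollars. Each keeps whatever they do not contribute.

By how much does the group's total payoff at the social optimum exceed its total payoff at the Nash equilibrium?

422.24 dollars

The private return per contributed unit is 0.47 < 1 for everyone, so the Nash equilibrium is zero contribution and the group total is Σ E_j = 18 + 59 + 35 + 59 + 27 + 34 = 232.
Each contributed unit returns 2.820 to the group, so the social optimum is full contribution by everyone: group total = 2.820 × 232 = 654.24.
Efficiency loss = (2.820 − 1) × 232 = 422.24.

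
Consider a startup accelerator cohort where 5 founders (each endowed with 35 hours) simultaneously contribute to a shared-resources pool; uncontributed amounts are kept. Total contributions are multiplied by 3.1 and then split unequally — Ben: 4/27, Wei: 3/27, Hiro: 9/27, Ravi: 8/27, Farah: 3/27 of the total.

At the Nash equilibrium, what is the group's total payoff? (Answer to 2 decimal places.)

Player j's private return per contributed unit is 3.1 × (j's share). Contributing is weakly dominant for j when that share is at least 1/3.1 = 0.3226, and contributing 0 is dominant otherwise.
Only Hiro (9/27) clears that bar, contributing 35; the remaining 4 contribute 0. Total contributed: 35.
The shared-resources pool pays out 3.1 × 35 = 108.50 in total (split across the unequal shares, but the aggregate is all that matters for the group sum).
The 4 free-riders keep 35 each, adding 140. Group total = 140 + 108.50 = 248.50.

248.50 hours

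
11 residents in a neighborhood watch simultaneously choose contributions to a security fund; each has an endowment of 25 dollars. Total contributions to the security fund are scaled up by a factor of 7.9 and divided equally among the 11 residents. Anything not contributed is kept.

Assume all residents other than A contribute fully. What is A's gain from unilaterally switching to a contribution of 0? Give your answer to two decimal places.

Switching from a contribution of 25 to 0 lets A keep an extra 25 dollars, but lowers the security fund by 25, which costs A their own share of that drop: 7.9/11 × 25 = 17.95.
Net gain = 25 − 17.95 = 7.05. The private return per contributed unit (0.7182) is below 1, so free-riding is indeed the best response regardless of what the others do.

7.05 dollars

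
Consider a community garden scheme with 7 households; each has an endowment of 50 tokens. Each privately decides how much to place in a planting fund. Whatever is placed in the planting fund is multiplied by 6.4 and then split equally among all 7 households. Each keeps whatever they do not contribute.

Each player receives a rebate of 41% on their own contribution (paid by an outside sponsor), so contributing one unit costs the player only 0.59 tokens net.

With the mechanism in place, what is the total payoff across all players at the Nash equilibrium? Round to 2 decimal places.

2383.50 tokens

The effective private return per unit is now (6.4/7) / 0.59 = 1.5496 > 1, so every player's dominant strategy flips to full contribution.
So the Nash equilibrium is full contribution by all 7; the group earns 7 × (50 × 0.41 + 6.4 × 50) = 2383.50.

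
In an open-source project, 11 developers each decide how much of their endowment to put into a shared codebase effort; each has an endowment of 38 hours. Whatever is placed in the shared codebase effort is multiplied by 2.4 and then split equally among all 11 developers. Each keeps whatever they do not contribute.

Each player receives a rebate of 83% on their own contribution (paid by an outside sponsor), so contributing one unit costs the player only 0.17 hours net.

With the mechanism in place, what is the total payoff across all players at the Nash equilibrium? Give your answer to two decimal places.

1350.14 hours

Under the mechanism each unit contributed yields (2.4/11) / 0.17 = 1.2834 back to its contributor per unit of net cost, which exceeds 1, making full contribution the dominant choice for everyone.
At the Nash equilibrium everyone contributes 38. Group total payoff = 11 × (38 × 0.83 + 2.4 × 38) = 1350.14.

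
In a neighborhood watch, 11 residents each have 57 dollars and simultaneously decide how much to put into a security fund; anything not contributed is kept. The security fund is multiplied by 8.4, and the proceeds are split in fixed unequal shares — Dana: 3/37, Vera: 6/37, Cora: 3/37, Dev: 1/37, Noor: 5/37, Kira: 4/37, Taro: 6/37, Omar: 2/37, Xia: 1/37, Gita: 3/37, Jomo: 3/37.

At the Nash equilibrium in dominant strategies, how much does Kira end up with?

212.29 dollars

Player j's private return per contributed unit is 8.4 × (j's share). Contributing is weakly dominant for j when that share is at least 1/8.4 = 0.1190, and contributing 0 is dominant otherwise.
Vera, Noor and Taro are above the threshold, contributing 57 each; the remaining 8 contribute 0. Total contributed: 171.
Kira keeps 57 and receives 8.4 × 171 × 4/37 = 155.29 from the security fund, for a payoff of 212.29.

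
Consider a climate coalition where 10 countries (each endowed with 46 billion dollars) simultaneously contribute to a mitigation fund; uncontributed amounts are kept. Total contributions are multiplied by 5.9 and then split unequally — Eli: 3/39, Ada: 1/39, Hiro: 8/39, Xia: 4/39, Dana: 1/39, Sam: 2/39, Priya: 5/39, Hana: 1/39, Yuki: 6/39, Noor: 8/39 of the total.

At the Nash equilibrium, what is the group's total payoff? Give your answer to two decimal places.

Each unit j contributes comes back to j as 5.9 × (j's share), so j prefers to contribute only if that share exceeds 1/5.9 = 0.1695; otherwise keeping the unit dominates.
Hiro and Noor are above the threshold, contributing 46 each; the remaining 8 contribute 0. Total contributed: 92.
The mitigation fund pays out 5.9 × 92 = 542.80 in total (split across the unequal shares, but the aggregate is all that matters for the group sum).
The 8 free-riders keep 46 each, adding 368. Group total = 368 + 542.80 = 910.80.

910.80 billion dollars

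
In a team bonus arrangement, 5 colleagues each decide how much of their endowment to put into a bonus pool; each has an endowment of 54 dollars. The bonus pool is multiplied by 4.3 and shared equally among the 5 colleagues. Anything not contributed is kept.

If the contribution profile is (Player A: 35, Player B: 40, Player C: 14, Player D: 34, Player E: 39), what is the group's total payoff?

Total contributed: 35 + 40 + 14 + 34 + 39 = 162; total kept: 5 × 54 − 162 = 108.
The bonus pool pays out 4.3 × 162 = 696.60 in aggregate.
Group total = 108 + 696.60 = 804.60.

804.60 dollars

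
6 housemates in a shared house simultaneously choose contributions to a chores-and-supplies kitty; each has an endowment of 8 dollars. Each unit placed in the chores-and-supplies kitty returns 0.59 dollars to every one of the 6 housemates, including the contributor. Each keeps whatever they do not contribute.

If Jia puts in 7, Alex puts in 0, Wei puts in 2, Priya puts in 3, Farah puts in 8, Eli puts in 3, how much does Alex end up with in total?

21.57 dollars

Total contributed: 7 + 0 + 2 + 3 + 8 + 3 = 23.
Each receives 0.59 × 23 = 13.57 from the chores-and-supplies kitty.
Alex keeps 8 − 0 = 8, so Alex's payoff is 8 + 13.57 = 21.57.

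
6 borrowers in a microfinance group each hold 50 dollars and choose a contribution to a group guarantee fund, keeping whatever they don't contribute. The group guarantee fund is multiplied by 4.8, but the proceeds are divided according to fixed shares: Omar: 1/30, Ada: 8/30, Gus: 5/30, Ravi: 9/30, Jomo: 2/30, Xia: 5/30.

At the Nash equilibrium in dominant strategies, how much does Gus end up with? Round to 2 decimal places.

130.00 dollars

Player j's private return per contributed unit is 4.8 × (j's share). Contributing is weakly dominant for j when that share is at least 1/4.8 = 0.2083, and contributing 0 is dominant otherwise.
The shares above 0.2083 belong to Ada and Ravi, contributing 50 each; the remaining 4 contribute 0. Total contributed: 100.
Gus keeps 50 and receives 4.8 × 100 × 5/30 = 80.00 from the group guarantee fund, for a payoff of 130.00.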